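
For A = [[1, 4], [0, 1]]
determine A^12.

A = I + N where N = [[0, 4], [0, 0]] is strictly upper-triangular, so N^2 = 0.
(I + N)^12 = I + 12·N = [[1, 48], [0, 1]].

[[1, 48], [0, 1]]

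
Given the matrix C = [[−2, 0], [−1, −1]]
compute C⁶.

tr C = −3 and det C = 2, so the characteristic polynomial is λ² − (−3)λ + (2) with roots −1 and −2.
Eigenvectors give P = [[0, 1], [−1, 1]] with P⁻¹ = [[1, −1], [1, 0]], and C = P·diag(−1, −2)·P⁻¹.
Then C⁶ = P·diag(1, 64)·P⁻¹ = [[0, 64], [−1, 64]] · [[1, −1], [1, 0]] = [[64, 0], [63, 1]].

[[64, 0], [63, 1]]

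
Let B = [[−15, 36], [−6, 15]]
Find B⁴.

tr B = 0 and det B = −9, so the characteristic polynomial is λ² − (0)λ + (−9) with roots −3 and 3.
Eigenvectors give P = [[3, −2], [1, −1]] with P⁻¹ = [[1, −2], [1, −3]], and B = P·diag(−3, 3)·P⁻¹.
Then B⁴ = P·diag(81, 81)·P⁻¹ = [[243, −162], [81, −81]] · [[1, −2], [1, −3]] = [[81, 0], [0, 81]].

[[81, 0], [0, 81]]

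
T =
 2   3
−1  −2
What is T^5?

T² = I (check: tr T = 0 and det T = −1), so T^5 = T since 5 is odd.

[[2, 3], [−1, −2]]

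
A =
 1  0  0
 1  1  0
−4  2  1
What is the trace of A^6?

A = I + N where N = [[0, 0, 0], [1, 0, 0], [−4, 2, 0]] is strictly lower-triangular, so N^3 = 0.
(I + N)^6 = I + 6·N + 15·N^2 = [[1, 0, 0], [6, 1, 0], [6, 12, 1]].

3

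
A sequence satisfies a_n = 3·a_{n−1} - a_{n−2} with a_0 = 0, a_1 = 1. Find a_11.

17711

With companion matrix M = [[3, -1], [1, 0]], [a_n, a_{n−1}]ᵀ = M·[a_{n−1}, a_{n−2}]ᵀ, so [a_11, a_10]ᵀ = M¹⁰·[a_1, a_0]ᵀ.
M¹⁰ = [[17711, -6765], [6765, -2584]], giving [a_11, a_10]ᵀ = [[17711], [6765]].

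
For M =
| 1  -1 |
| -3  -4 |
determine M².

[[4, 3], [9, 19]]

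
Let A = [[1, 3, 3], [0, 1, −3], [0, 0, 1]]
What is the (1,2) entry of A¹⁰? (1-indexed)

A = I + N where N = [[0, 3, 3], [0, 0, −3], [0, 0, 0]] is strictly upper-triangular, so N³ = 0.
(I + N)¹⁰ = I + 10·N + 45·N² = [[1, 30, −375], [0, 1, −30], [0, 0, 1]].

30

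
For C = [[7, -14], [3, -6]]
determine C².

[[7, -14], [3, -6]]

C² = C (a projection; rank 1, trace 1), so C² = C.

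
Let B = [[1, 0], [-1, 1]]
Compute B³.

[[1, 0], [-3, 1]]

B = I + N where N = [[0, 0], [-1, 0]] is strictly lower-triangular, so N² = 0.
(I + N)³ = I + 3·N = [[1, 0], [-3, 1]].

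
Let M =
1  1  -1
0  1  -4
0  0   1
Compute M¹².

M = I + N where N = [[0, 1, -1], [0, 0, -4], [0, 0, 0]] is strictly upper-triangular, so N³ = 0.
(I + N)¹² = I + 12·N + 66·N² = [[1, 12, -276], [0, 1, -48], [0, 0, 1]].

[[1, 12, -276], [0, 1, -48], [0, 0, 1]]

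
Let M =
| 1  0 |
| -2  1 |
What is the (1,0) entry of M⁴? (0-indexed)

-8

M = I + N where N = [[0, 0], [-2, 0]] is strictly lower-triangular, so N² = 0.
(I + N)⁴ = I + 4·N = [[1, 0], [-8, 1]].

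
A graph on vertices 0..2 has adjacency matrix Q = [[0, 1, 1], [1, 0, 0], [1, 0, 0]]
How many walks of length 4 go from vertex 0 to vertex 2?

0

The number of length-4 walks from vertex 0 to vertex 2 is entry (0,2) of Q⁴, where Q is the adjacency matrix.
Q² = [[2, 0, 0], [0, 1, 1], [0, 1, 1]]
Q³ = [[0, 2, 2], [2, 0, 0], [2, 0, 0]]
Q⁴ = [[4, 0, 0], [0, 2, 2], [0, 2, 2]]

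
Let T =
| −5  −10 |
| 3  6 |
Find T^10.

T² = T (a projection; rank 1, trace 1), so T^10 = T.

[[−5, −10], [3, 6]]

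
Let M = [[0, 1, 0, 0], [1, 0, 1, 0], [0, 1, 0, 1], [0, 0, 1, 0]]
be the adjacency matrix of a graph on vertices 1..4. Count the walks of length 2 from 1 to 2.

The number of length-2 walks from vertex 1 to vertex 2 is entry (1,2) of M^2, where M is the adjacency matrix.
M^2 = [[1, 0, 1, 0], [0, 2, 0, 1], [1, 0, 2, 0], [0, 1, 0, 1]]

0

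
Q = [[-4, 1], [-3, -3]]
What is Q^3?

Q^2 = [[13, -7], [21, 6]]
Q^3 = [[-31, 34], [-102, 3]]

[[-31, 34], [-102, 3]]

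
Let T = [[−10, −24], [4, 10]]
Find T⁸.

tr T = 0 and det T = −4, so the characteristic polynomial is λ² − (0)λ + (−4) with roots 2 and −2.
Eigenvectors give P = [[−2, −3], [1, 1]] with P⁻¹ = [[1, 3], [−1, −2]], and T = P·diag(2, −2)·P⁻¹.
Then T⁸ = P·diag(256, 256)·P⁻¹ = [[−512, −768], [256, 256]] · [[1, 3], [−1, −2]] = [[256, 0], [0, 256]].

[[256, 0], [0, 256]]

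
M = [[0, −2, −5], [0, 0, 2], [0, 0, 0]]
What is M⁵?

M is strictly triangular, hence nilpotent: M³ = 0, so M⁵ = 0.

[[0, 0, 0], [0, 0, 0], [0, 0, 0]]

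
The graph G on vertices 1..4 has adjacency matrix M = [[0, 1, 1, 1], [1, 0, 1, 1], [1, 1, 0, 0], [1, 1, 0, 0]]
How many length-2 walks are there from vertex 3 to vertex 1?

1

The number of length-2 walks from vertex 3 to vertex 1 is entry (3,1) of M², where M is the adjacency matrix.
M² = [[3, 2, 1, 1], [2, 3, 1, 1], [1, 1, 2, 2], [1, 1, 2, 2]]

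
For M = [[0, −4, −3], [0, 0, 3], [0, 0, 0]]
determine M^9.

[[0, 0, 0], [0, 0, 0], [0, 0, 0]]

M is strictly triangular, hence nilpotent: M^3 = 0, so M^9 = 0.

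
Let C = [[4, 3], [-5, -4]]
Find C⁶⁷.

[[4, 3], [-5, -4]]

C² = I (check: tr C = 0 and det C = -1), so C⁶⁷ = C since 67 is odd.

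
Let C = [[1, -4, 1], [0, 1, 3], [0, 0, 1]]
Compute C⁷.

[[1, -28, -245], [0, 1, 21], [0, 0, 1]]

C = I + N where N = [[0, -4, 1], [0, 0, 3], [0, 0, 0]] is strictly upper-triangular, so N³ = 0.
(I + N)⁷ = I + 7·N + 21·N² = [[1, -28, -245], [0, 1, 21], [0, 0, 1]].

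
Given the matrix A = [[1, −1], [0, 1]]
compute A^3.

[[1, −3], [0, 1]]

A = I + N where N = [[0, −1], [0, 0]] is strictly upper-triangular, so N^2 = 0.
(I + N)^3 = I + 3·N = [[1, −3], [0, 1]].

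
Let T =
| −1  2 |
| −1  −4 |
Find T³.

[[11, 38], [−19, −46]]

tr T = −5 and det T = 6, so the characteristic polynomial is λ² − (−5)λ + (6) with roots −2 and −3.
Eigenvectors give P = [[−2, −1], [1, 1]] with P⁻¹ = [[−1, −1], [1, 2]], and T = P·diag(−2, −3)·P⁻¹.
Then T³ = P·diag(−8, −27)·P⁻¹ = [[16, 27], [−8, −27]] · [[−1, −1], [1, 2]] = [[11, 38], [−19, −46]].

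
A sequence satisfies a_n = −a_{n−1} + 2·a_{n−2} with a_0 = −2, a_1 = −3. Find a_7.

With companion matrix C = [[−1, 2], [1, 0]], [a_n, a_{n−1}]ᵀ = C·[a_{n−1}, a_{n−2}]ᵀ, so [a_7, a_6]ᵀ = C⁶·[a_1, a_0]ᵀ.
C⁶ = [[43, −42], [−21, 22]], giving [a_7, a_6]ᵀ = [[−45], [19]].

−45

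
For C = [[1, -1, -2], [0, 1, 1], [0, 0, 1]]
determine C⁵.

C = I + N where N = [[0, -1, -2], [0, 0, 1], [0, 0, 0]] is strictly upper-triangular, so N³ = 0.
(I + N)⁵ = I + 5·N + 10·N² = [[1, -5, -20], [0, 1, 5], [0, 0, 1]].

[[1, -5, -20], [0, 1, 5], [0, 0, 1]]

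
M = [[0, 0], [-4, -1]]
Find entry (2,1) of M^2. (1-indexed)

4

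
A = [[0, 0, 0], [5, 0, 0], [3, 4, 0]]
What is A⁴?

A is strictly triangular, hence nilpotent: A³ = 0, so A⁴ = 0.

[[0, 0, 0], [0, 0, 0], [0, 0, 0]]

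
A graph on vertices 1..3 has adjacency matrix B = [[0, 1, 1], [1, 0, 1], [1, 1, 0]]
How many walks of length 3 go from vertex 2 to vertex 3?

The number of length-3 walks from vertex 2 to vertex 3 is entry (2,3) of B³, where B is the adjacency matrix.
B² = [[2, 1, 1], [1, 2, 1], [1, 1, 2]]
B³ = [[2, 3, 3], [3, 2, 3], [3, 3, 2]]

3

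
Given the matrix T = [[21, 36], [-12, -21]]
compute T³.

tr T = 0 and det T = -9, so the characteristic polynomial is λ² − (0)λ + (-9) with roots 3 and -3.
Eigenvectors give P = [[2, -3], [-1, 2]] with P⁻¹ = [[2, 3], [1, 2]], and T = P·diag(3, -3)·P⁻¹.
Then T³ = P·diag(27, -27)·P⁻¹ = [[54, 81], [-27, -54]] · [[2, 3], [1, 2]] = [[189, 324], [-108, -189]].

[[189, 324], [-108, -189]]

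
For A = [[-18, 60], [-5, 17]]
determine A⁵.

tr A = -1 and det A = -6, so the characteristic polynomial is λ² − (-1)λ + (-6) with roots -3 and 2.
Eigenvectors give P = [[-4, -3], [-1, -1]] with P⁻¹ = [[-1, 3], [1, -4]], and A = P·diag(-3, 2)·P⁻¹.
Then A⁵ = P·diag(-243, 32)·P⁻¹ = [[972, -96], [243, -32]] · [[-1, 3], [1, -4]] = [[-1068, 3300], [-275, 857]].

[[-1068, 3300], [-275, 857]]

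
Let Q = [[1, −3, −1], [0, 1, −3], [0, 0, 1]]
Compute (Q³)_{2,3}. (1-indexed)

Q = I + N where N = [[0, −3, −1], [0, 0, −3], [0, 0, 0]] is strictly upper-triangular, so N³ = 0.
(I + N)³ = I + 3·N + 3·N² = [[1, −9, 24], [0, 1, −9], [0, 0, 1]].

−9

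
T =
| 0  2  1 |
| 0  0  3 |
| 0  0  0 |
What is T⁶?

T is strictly triangular, hence nilpotent: T³ = 0, so T⁶ = 0.

[[0, 0, 0], [0, 0, 0], [0, 0, 0]]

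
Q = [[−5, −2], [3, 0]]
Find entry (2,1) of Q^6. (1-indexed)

−1995

tr Q = −5 and det Q = 6, so the characteristic polynomial is λ² − (−5)λ + (6) with roots −3 and −2.
Eigenvectors give P = [[−1, −2], [1, 3]] with P⁻¹ = [[−3, −2], [1, 1]], and Q = P·diag(−3, −2)·P⁻¹.
Then Q^6 = P·diag(729, 64)·P⁻¹ = [[−729, −128], [729, 192]] · [[−3, −2], [1, 1]] = [[2059, 1330], [−1995, −1266]].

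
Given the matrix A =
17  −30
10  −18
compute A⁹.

tr A = −1 and det A = −6, so the characteristic polynomial is λ² − (−1)λ + (−6) with roots 2 and −3.
Eigenvectors give P = [[2, 3], [1, 2]] with P⁻¹ = [[2, −3], [−1, 2]], and A = P·diag(2, −3)·P⁻¹.
Then A⁹ = P·diag(512, −19683)·P⁻¹ = [[1024, −59049], [512, −39366]] · [[2, −3], [−1, 2]] = [[61097, −121170], [40390, −80268]].

[[61097, −121170], [40390, −80268]]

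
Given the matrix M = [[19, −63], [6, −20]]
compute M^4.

[[−89, 315], [−30, 106]]

tr M = −1 and det M = −2, so the characteristic polynomial is λ² − (−1)λ + (−2) with roots 1 and −2.
Eigenvectors give P = [[−7, 3], [−2, 1]] with P⁻¹ = [[−1, 3], [−2, 7]], and M = P·diag(1, −2)·P⁻¹.
Then M^4 = P·diag(1, 16)·P⁻¹ = [[−7, 48], [−2, 16]] · [[−1, 3], [−2, 7]] = [[−89, 315], [−30, 106]].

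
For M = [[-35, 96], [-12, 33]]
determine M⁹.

[[-177155, 472416], [-59052, 157473]]

tr M = -2 and det M = -3, so the characteristic polynomial is λ² − (-2)λ + (-3) with roots 1 and -3.
Eigenvectors give P = [[-8, 3], [-3, 1]] with P⁻¹ = [[1, -3], [3, -8]], and M = P·diag(1, -3)·P⁻¹.
Then M⁹ = P·diag(1, -19683)·P⁻¹ = [[-8, -59049], [-3, -19683]] · [[1, -3], [3, -8]] = [[-177155, 472416], [-59052, 157473]].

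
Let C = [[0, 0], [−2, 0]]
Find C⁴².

C is strictly triangular, hence nilpotent: C² = 0, so C⁴² = 0.

[[0, 0], [0, 0]]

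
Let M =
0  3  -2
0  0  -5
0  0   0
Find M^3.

M is strictly triangular, hence nilpotent: M^3 = 0, so M^3 = 0.

[[0, 0, 0], [0, 0, 0], [0, 0, 0]]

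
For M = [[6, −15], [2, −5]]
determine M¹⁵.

[[6, −15], [2, −5]]

M² = M (a projection; rank 1, trace 1), so M¹⁵ = M.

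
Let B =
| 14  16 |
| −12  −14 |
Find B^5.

[[224, 256], [−192, −224]]

tr B = 0 and det B = −4, so the characteristic polynomial is λ² − (0)λ + (−4) with roots −2 and 2.
Eigenvectors give P = [[−1, −4], [1, 3]] with P⁻¹ = [[3, 4], [−1, −1]], and B = P·diag(−2, 2)·P⁻¹.
Then B^5 = P·diag(−32, 32)·P⁻¹ = [[32, −128], [−32, 96]] · [[3, 4], [−1, −1]] = [[224, 256], [−192, −224]].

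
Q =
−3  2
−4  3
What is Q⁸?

[[1, 0], [0, 1]]

Q² = I (check: tr Q = 0 and det Q = −1), so Q⁸ = I since 8 is even.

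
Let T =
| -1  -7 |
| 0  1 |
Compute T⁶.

T² = I (check: tr T = 0 and det T = -1), so T⁶ = I since 6 is even.

[[1, 0], [0, 1]]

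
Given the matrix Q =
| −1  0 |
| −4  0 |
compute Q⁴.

[[1, 0], [4, 0]]

Q² = [[1, 0], [4, 0]]
Q³ = [[−1, 0], [−4, 0]]
Q⁴ = [[1, 0], [4, 0]]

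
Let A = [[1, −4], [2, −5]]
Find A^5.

[[241, −484], [242, −485]]

tr A = −4 and det A = 3, so the characteristic polynomial is λ² − (−4)λ + (3) with roots −1 and −3.
Eigenvectors give P = [[2, −1], [1, −1]] with P⁻¹ = [[1, −1], [1, −2]], and A = P·diag(−1, −3)·P⁻¹.
Then A^5 = P·diag(−1, −243)·P⁻¹ = [[−2, 243], [−1, 243]] · [[1, −1], [1, −2]] = [[241, −484], [242, −485]].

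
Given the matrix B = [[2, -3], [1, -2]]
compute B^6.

[[1, 0], [0, 1]]

B² = I (check: tr B = 0 and det B = -1), so B^6 = I since 6 is even.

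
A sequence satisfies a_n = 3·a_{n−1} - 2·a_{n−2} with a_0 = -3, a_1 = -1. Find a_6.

123

With companion matrix C = [[3, -2], [1, 0]], [a_n, a_{n−1}]ᵀ = C·[a_{n−1}, a_{n−2}]ᵀ, so [a_6, a_5]ᵀ = C^5·[a_1, a_0]ᵀ.
C^5 = [[63, -62], [31, -30]], giving [a_6, a_5]ᵀ = [[123], [59]].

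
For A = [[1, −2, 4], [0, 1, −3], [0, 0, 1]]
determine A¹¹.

[[1, −22, 374], [0, 1, −33], [0, 0, 1]]

A = I + N where N = [[0, −2, 4], [0, 0, −3], [0, 0, 0]] is strictly upper-triangular, so N³ = 0.
(I + N)¹¹ = I + 11·N + 55·N² = [[1, −22, 374], [0, 1, −33], [0, 0, 1]].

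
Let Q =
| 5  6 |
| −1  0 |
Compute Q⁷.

[[6305, 12354], [−2059, −3990]]

tr Q = 5 and det Q = 6, so the characteristic polynomial is λ² − (5)λ + (6) with roots 3 and 2.
Eigenvectors give P = [[3, 2], [−1, −1]] with P⁻¹ = [[1, 2], [−1, −3]], and Q = P·diag(3, 2)·P⁻¹.
Then Q⁷ = P·diag(2187, 128)·P⁻¹ = [[6561, 256], [−2187, −128]] · [[1, 2], [−1, −3]] = [[6305, 12354], [−2059, −3990]].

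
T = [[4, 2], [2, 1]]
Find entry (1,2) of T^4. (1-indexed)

250

T^2 = [[20, 10], [10, 5]]
T^3 = [[100, 50], [50, 25]]
T^4 = [[500, 250], [250, 125]]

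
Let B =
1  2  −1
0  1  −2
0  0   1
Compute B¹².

[[1, 24, −276], [0, 1, −24], [0, 0, 1]]

B = I + N where N = [[0, 2, −1], [0, 0, −2], [0, 0, 0]] is strictly upper-triangular, so N³ = 0.
(I + N)¹² = I + 12·N + 66·N² = [[1, 24, −276], [0, 1, −24], [0, 0, 1]].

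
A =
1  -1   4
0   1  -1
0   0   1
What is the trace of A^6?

3

A = I + N where N = [[0, -1, 4], [0, 0, -1], [0, 0, 0]] is strictly upper-triangular, so N^3 = 0.
(I + N)^6 = I + 6·N + 15·N^2 = [[1, -6, 39], [0, 1, -6], [0, 0, 1]].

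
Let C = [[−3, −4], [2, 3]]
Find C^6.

C² = I (check: tr C = 0 and det C = −1), so C^6 = I since 6 is even.

[[1, 0], [0, 1]]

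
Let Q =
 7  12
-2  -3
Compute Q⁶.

[[2185, 4368], [-728, -1455]]

tr Q = 4 and det Q = 3, so the characteristic polynomial is λ² − (4)λ + (3) with roots 3 and 1.
Eigenvectors give P = [[-3, -2], [1, 1]] with P⁻¹ = [[-1, -2], [1, 3]], and Q = P·diag(3, 1)·P⁻¹.
Then Q⁶ = P·diag(729, 1)·P⁻¹ = [[-2187, -2], [729, 1]] · [[-1, -2], [1, 3]] = [[2185, 4368], [-728, -1455]].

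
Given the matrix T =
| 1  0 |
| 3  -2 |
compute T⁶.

tr T = -1 and det T = -2, so the characteristic polynomial is λ² − (-1)λ + (-2) with roots -2 and 1.
Eigenvectors give P = [[0, -1], [-1, -1]] with P⁻¹ = [[1, -1], [-1, 0]], and T = P·diag(-2, 1)·P⁻¹.
Then T⁶ = P·diag(64, 1)·P⁻¹ = [[0, -1], [-64, -1]] · [[1, -1], [-1, 0]] = [[1, 0], [-63, 64]].

[[1, 0], [-63, 64]]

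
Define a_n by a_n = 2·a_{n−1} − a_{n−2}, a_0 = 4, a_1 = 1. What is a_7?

With companion matrix T = [[2, −1], [1, 0]], [a_n, a_{n−1}]ᵀ = T·[a_{n−1}, a_{n−2}]ᵀ, so [a_7, a_6]ᵀ = T⁶·[a_1, a_0]ᵀ.
T⁶ = [[7, −6], [6, −5]], giving [a_7, a_6]ᵀ = [[−17], [−14]].

−17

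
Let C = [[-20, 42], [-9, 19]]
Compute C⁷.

[[-902, 1806], [-387, 775]]

tr C = -1 and det C = -2, so the characteristic polynomial is λ² − (-1)λ + (-2) with roots -2 and 1.
Eigenvectors give P = [[7, 2], [3, 1]] with P⁻¹ = [[1, -2], [-3, 7]], and C = P·diag(-2, 1)·P⁻¹.
Then C⁷ = P·diag(-128, 1)·P⁻¹ = [[-896, 2], [-384, 1]] · [[1, -2], [-3, 7]] = [[-902, 1806], [-387, 775]].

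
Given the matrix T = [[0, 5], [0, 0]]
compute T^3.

T is strictly triangular, hence nilpotent: T^2 = 0, so T^3 = 0.

[[0, 0], [0, 0]]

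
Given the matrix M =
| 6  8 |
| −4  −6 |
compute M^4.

[[16, 0], [0, 16]]

tr M = 0 and det M = −4, so the characteristic polynomial is λ² − (0)λ + (−4) with roots 2 and −2.
Eigenvectors give P = [[2, −1], [−1, 1]] with P⁻¹ = [[1, 1], [1, 2]], and M = P·diag(2, −2)·P⁻¹.
Then M^4 = P·diag(16, 16)·P⁻¹ = [[32, −16], [−16, 16]] · [[1, 1], [1, 2]] = [[16, 0], [0, 16]].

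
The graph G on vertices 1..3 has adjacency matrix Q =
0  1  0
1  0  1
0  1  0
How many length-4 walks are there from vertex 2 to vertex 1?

0

The number of length-4 walks from vertex 2 to vertex 1 is entry (2,1) of Q⁴, where Q is the adjacency matrix.
Q² = [[1, 0, 1], [0, 2, 0], [1, 0, 1]]
Q³ = [[0, 2, 0], [2, 0, 2], [0, 2, 0]]
Q⁴ = [[2, 0, 2], [0, 4, 0], [2, 0, 2]]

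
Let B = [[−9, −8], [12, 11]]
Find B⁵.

tr B = 2 and det B = −3, so the characteristic polynomial is λ² − (2)λ + (−3) with roots 3 and −1.
Eigenvectors give P = [[−2, −1], [3, 1]] with P⁻¹ = [[1, 1], [−3, −2]], and B = P·diag(3, −1)·P⁻¹.
Then B⁵ = P·diag(243, −1)·P⁻¹ = [[−486, 1], [729, −1]] · [[1, 1], [−3, −2]] = [[−489, −488], [732, 731]].

[[−489, −488], [732, 731]]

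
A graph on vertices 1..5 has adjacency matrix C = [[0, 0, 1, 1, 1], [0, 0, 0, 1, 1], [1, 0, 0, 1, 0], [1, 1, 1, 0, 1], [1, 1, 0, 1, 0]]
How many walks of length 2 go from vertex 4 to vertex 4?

The number of length-2 walks from vertex 4 to vertex 4 is entry (4,4) of C^2, where C is the adjacency matrix.
C^2 = [[3, 2, 1, 2, 1], [2, 2, 1, 1, 1], [1, 1, 2, 1, 2], [2, 1, 1, 4, 2], [1, 1, 2, 2, 3]]

4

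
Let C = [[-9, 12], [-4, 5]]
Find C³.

[[-105, 156], [-52, 77]]

tr C = -4 and det C = 3, so the characteristic polynomial is λ² − (-4)λ + (3) with roots -1 and -3.
Eigenvectors give P = [[-3, 2], [-2, 1]] with P⁻¹ = [[1, -2], [2, -3]], and C = P·diag(-1, -3)·P⁻¹.
Then C³ = P·diag(-1, -27)·P⁻¹ = [[3, -54], [2, -27]] · [[1, -2], [2, -3]] = [[-105, 156], [-52, 77]].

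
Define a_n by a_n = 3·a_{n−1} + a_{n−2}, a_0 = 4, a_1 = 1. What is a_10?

With companion matrix T = [[3, 1], [1, 0]], [a_n, a_{n−1}]ᵀ = T·[a_{n−1}, a_{n−2}]ᵀ, so [a_10, a_9]ᵀ = T^9·[a_1, a_0]ᵀ.
T^9 = [[42837, 12970], [12970, 3927]], giving [a_10, a_9]ᵀ = [[94717], [28678]].

94717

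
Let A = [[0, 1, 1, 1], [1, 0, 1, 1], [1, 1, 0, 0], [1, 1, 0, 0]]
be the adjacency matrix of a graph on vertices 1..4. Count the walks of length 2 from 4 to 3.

2

The number of length-2 walks from vertex 4 to vertex 3 is entry (4,3) of A², where A is the adjacency matrix.
A² = [[3, 2, 1, 1], [2, 3, 1, 1], [1, 1, 2, 2], [1, 1, 2, 2]]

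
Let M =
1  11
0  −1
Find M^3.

M² = I (check: tr M = 0 and det M = −1), so M^3 = M since 3 is odd.

[[1, 11], [0, −1]]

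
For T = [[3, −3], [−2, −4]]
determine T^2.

[[15, 3], [2, 22]]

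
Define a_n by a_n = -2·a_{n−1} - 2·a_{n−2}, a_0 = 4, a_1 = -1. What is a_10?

-96

With companion matrix C = [[-2, -2], [1, 0]], [a_n, a_{n−1}]ᵀ = C·[a_{n−1}, a_{n−2}]ᵀ, so [a_10, a_9]ᵀ = C⁹·[a_1, a_0]ᵀ.
C⁹ = [[-32, -32], [16, 0]], giving [a_10, a_9]ᵀ = [[-96], [-16]].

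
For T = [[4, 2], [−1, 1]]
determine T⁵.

[[454, 422], [−211, −179]]

tr T = 5 and det T = 6, so the characteristic polynomial is λ² − (5)λ + (6) with roots 2 and 3.
Eigenvectors give P = [[−1, −2], [1, 1]] with P⁻¹ = [[1, 2], [−1, −1]], and T = P·diag(2, 3)·P⁻¹.
Then T⁵ = P·diag(32, 243)·P⁻¹ = [[−32, −486], [32, 243]] · [[1, 2], [−1, −1]] = [[454, 422], [−211, −179]].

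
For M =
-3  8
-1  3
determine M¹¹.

M² = I (check: tr M = 0 and det M = -1), so M¹¹ = M since 11 is odd.

[[-3, 8], [-1, 3]]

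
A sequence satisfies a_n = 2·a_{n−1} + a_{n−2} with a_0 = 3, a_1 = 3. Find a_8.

1731

With companion matrix C = [[2, 1], [1, 0]], [a_n, a_{n−1}]ᵀ = C·[a_{n−1}, a_{n−2}]ᵀ, so [a_8, a_7]ᵀ = C^7·[a_1, a_0]ᵀ.
C^7 = [[408, 169], [169, 70]], giving [a_8, a_7]ᵀ = [[1731], [717]].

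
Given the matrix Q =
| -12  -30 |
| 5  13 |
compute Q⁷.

tr Q = 1 and det Q = -6, so the characteristic polynomial is λ² − (1)λ + (-6) with roots 3 and -2.
Eigenvectors give P = [[2, 3], [-1, -1]] with P⁻¹ = [[-1, -3], [1, 2]], and Q = P·diag(3, -2)·P⁻¹.
Then Q⁷ = P·diag(2187, -128)·P⁻¹ = [[4374, -384], [-2187, 128]] · [[-1, -3], [1, 2]] = [[-4758, -13890], [2315, 6817]].

[[-4758, -13890], [2315, 6817]]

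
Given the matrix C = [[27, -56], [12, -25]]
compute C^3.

[[195, -392], [84, -169]]

tr C = 2 and det C = -3, so the characteristic polynomial is λ² − (2)λ + (-3) with roots -1 and 3.
Eigenvectors give P = [[2, 7], [1, 3]] with P⁻¹ = [[-3, 7], [1, -2]], and C = P·diag(-1, 3)·P⁻¹.
Then C^3 = P·diag(-1, 27)·P⁻¹ = [[-2, 189], [-1, 81]] · [[-3, 7], [1, -2]] = [[195, -392], [84, -169]].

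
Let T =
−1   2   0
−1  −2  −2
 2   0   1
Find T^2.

[[−1, −6, −4], [−1, 2, 2], [0, 4, 1]]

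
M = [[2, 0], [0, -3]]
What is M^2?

[[4, 0], [0, 9]]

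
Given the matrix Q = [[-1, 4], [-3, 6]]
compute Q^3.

[[-49, 76], [-57, 84]]

tr Q = 5 and det Q = 6, so the characteristic polynomial is λ² − (5)λ + (6) with roots 2 and 3.
Eigenvectors give P = [[4, 1], [3, 1]] with P⁻¹ = [[1, -1], [-3, 4]], and Q = P·diag(2, 3)·P⁻¹.
Then Q^3 = P·diag(8, 27)·P⁻¹ = [[32, 27], [24, 27]] · [[1, -1], [-3, 4]] = [[-49, 76], [-57, 84]].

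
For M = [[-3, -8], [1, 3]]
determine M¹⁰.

M² = I (check: tr M = 0 and det M = -1), so M¹⁰ = I since 10 is even.

[[1, 0], [0, 1]]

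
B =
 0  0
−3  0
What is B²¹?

B is strictly triangular, hence nilpotent: B² = 0, so B²¹ = 0.

[[0, 0], [0, 0]]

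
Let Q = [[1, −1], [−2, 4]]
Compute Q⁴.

Q² = [[3, −5], [−10, 18]]
Q³ = [[13, −23], [−46, 82]]
Q⁴ = [[59, −105], [−210, 374]]

[[59, −105], [−210, 374]]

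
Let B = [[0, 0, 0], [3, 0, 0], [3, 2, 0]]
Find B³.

B is strictly triangular, hence nilpotent: B³ = 0, so B³ = 0.

[[0, 0, 0], [0, 0, 0], [0, 0, 0]]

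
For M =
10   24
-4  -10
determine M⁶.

tr M = 0 and det M = -4, so the characteristic polynomial is λ² − (0)λ + (-4) with roots 2 and -2.
Eigenvectors give P = [[-3, -2], [1, 1]] with P⁻¹ = [[-1, -2], [1, 3]], and M = P·diag(2, -2)·P⁻¹.
Then M⁶ = P·diag(64, 64)·P⁻¹ = [[-192, -128], [64, 64]] · [[-1, -2], [1, 3]] = [[64, 0], [0, 64]].

[[64, 0], [0, 64]]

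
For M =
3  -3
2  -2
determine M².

[[3, -3], [2, -2]]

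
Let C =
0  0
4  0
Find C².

C is strictly triangular, hence nilpotent: C² = 0, so C² = 0.

[[0, 0], [0, 0]]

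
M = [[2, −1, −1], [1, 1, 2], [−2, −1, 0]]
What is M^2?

[[5, −2, −4], [−1, −2, 1], [−5, 1, 0]]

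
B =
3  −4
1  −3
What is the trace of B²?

10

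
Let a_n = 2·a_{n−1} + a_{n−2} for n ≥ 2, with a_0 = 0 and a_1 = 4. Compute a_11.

22964

With companion matrix B = [[2, 1], [1, 0]], [a_n, a_{n−1}]ᵀ = B·[a_{n−1}, a_{n−2}]ᵀ, so [a_11, a_10]ᵀ = B¹⁰·[a_1, a_0]ᵀ.
B¹⁰ = [[5741, 2378], [2378, 985]], giving [a_11, a_10]ᵀ = [[22964], [9512]].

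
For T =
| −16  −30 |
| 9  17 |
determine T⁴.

tr T = 1 and det T = −2, so the characteristic polynomial is λ² − (1)λ + (−2) with roots 2 and −1.
Eigenvectors give P = [[−5, −2], [3, 1]] with P⁻¹ = [[1, 2], [−3, −5]], and T = P·diag(2, −1)·P⁻¹.
Then T⁴ = P·diag(16, 1)·P⁻¹ = [[−80, −2], [48, 1]] · [[1, 2], [−3, −5]] = [[−74, −150], [45, 91]].

[[−74, −150], [45, 91]]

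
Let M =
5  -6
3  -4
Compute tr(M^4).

tr M = 1 and det M = -2, so the characteristic polynomial is λ² − (1)λ + (-2) with roots -1 and 2.
Eigenvectors give P = [[1, -2], [1, -1]] with P⁻¹ = [[-1, 2], [-1, 1]], and M = P·diag(-1, 2)·P⁻¹.
Then M^4 = P·diag(1, 16)·P⁻¹ = [[1, -32], [1, -16]] · [[-1, 2], [-1, 1]] = [[31, -30], [15, -14]].

17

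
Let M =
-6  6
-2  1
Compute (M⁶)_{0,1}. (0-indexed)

-3990

tr M = -5 and det M = 6, so the characteristic polynomial is λ² − (-5)λ + (6) with roots -3 and -2.
Eigenvectors give P = [[2, -3], [1, -2]] with P⁻¹ = [[2, -3], [1, -2]], and M = P·diag(-3, -2)·P⁻¹.
Then M⁶ = P·diag(729, 64)·P⁻¹ = [[1458, -192], [729, -128]] · [[2, -3], [1, -2]] = [[2724, -3990], [1330, -1931]].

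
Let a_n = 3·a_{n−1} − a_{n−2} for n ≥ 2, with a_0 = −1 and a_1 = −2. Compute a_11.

With companion matrix M = [[3, −1], [1, 0]], [a_n, a_{n−1}]ᵀ = M·[a_{n−1}, a_{n−2}]ᵀ, so [a_11, a_10]ᵀ = M¹⁰·[a_1, a_0]ᵀ.
M¹⁰ = [[17711, −6765], [6765, −2584]], giving [a_11, a_10]ᵀ = [[−28657], [−10946]].

−28657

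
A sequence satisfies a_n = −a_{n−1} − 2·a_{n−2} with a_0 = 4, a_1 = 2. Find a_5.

−26

With companion matrix T = [[−1, −2], [1, 0]], [a_n, a_{n−1}]ᵀ = T·[a_{n−1}, a_{n−2}]ᵀ, so [a_5, a_4]ᵀ = T⁴·[a_1, a_0]ᵀ.
T⁴ = [[−1, −6], [3, 2]], giving [a_5, a_4]ᵀ = [[−26], [14]].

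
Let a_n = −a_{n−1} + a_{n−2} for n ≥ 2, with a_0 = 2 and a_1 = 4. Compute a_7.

36

With companion matrix M = [[−1, 1], [1, 0]], [a_n, a_{n−1}]ᵀ = M·[a_{n−1}, a_{n−2}]ᵀ, so [a_7, a_6]ᵀ = M^6·[a_1, a_0]ᵀ.
M^6 = [[13, −8], [−8, 5]], giving [a_7, a_6]ᵀ = [[36], [−22]].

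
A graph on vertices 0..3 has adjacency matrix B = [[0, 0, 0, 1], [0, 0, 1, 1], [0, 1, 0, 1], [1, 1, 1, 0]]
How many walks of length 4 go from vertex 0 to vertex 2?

The number of length-4 walks from vertex 0 to vertex 2 is entry (0,2) of B⁴, where B is the adjacency matrix.
B² = [[1, 1, 1, 0], [1, 2, 1, 1], [1, 1, 2, 1], [0, 1, 1, 3]]
B³ = [[0, 1, 1, 3], [1, 2, 3, 4], [1, 3, 2, 4], [3, 4, 4, 2]]
B⁴ = [[3, 4, 4, 2], [4, 7, 6, 6], [4, 6, 7, 6], [2, 6, 6, 11]]

4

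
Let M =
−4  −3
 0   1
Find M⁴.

[[256, 153], [0, 1]]

M² = [[16, 9], [0, 1]]
M³ = [[−64, −39], [0, 1]]
M⁴ = [[256, 153], [0, 1]]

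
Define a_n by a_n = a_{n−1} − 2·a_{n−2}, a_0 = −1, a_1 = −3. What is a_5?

With companion matrix B = [[1, −2], [1, 0]], [a_n, a_{n−1}]ᵀ = B·[a_{n−1}, a_{n−2}]ᵀ, so [a_5, a_4]ᵀ = B⁴·[a_1, a_0]ᵀ.
B⁴ = [[−1, 6], [−3, 2]], giving [a_5, a_4]ᵀ = [[−3], [7]].

−3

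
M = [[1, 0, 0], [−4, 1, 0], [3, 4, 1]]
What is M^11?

[[1, 0, 0], [−44, 1, 0], [−847, 44, 1]]

M = I + N where N = [[0, 0, 0], [−4, 0, 0], [3, 4, 0]] is strictly lower-triangular, so N^3 = 0.
(I + N)^11 = I + 11·N + 55·N^2 = [[1, 0, 0], [−44, 1, 0], [−847, 44, 1]].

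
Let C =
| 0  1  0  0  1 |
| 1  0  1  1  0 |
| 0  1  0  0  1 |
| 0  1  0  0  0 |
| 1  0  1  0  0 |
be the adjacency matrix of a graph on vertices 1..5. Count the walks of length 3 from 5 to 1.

4

The number of length-3 walks from vertex 5 to vertex 1 is entry (5,1) of C^3, where C is the adjacency matrix.
C^2 = [[2, 0, 2, 1, 0], [0, 3, 0, 0, 2], [2, 0, 2, 1, 0], [1, 0, 1, 1, 0], [0, 2, 0, 0, 2]]
C^3 = [[0, 5, 0, 0, 4], [5, 0, 5, 3, 0], [0, 5, 0, 0, 4], [0, 3, 0, 0, 2], [4, 0, 4, 2, 0]]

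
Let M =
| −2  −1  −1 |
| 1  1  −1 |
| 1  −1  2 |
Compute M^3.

[[−1, −1, −2], [1, 7, −7], [2, −7, 13]]

M^2 = [[2, 2, 1], [−2, 1, −4], [−1, −4, 4]]
M^3 = [[−1, −1, −2], [1, 7, −7], [2, −7, 13]]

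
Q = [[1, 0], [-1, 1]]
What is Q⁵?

Q = I + N where N = [[0, 0], [-1, 0]] is strictly lower-triangular, so N² = 0.
(I + N)⁵ = I + 5·N = [[1, 0], [-5, 1]].

[[1, 0], [-5, 1]]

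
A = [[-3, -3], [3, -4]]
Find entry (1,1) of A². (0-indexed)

7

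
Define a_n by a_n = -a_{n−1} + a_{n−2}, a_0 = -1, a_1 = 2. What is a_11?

With companion matrix T = [[-1, 1], [1, 0]], [a_n, a_{n−1}]ᵀ = T·[a_{n−1}, a_{n−2}]ᵀ, so [a_11, a_10]ᵀ = T¹⁰·[a_1, a_0]ᵀ.
T¹⁰ = [[89, -55], [-55, 34]], giving [a_11, a_10]ᵀ = [[233], [-144]].

233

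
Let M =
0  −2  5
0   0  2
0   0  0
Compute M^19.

M is strictly triangular, hence nilpotent: M^3 = 0, so M^19 = 0.

[[0, 0, 0], [0, 0, 0], [0, 0, 0]]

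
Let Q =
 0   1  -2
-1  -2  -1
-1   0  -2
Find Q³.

Q² = [[1, -2, 3], [3, 3, 6], [2, -1, 6]]
Q³ = [[-1, 5, -6], [-9, -3, -21], [-5, 4, -15]]

[[-1, 5, -6], [-9, -3, -21], [-5, 4, -15]]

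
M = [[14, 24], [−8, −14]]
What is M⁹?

tr M = 0 and det M = −4, so the characteristic polynomial is λ² − (0)λ + (−4) with roots −2 and 2.
Eigenvectors give P = [[−3, −2], [2, 1]] with P⁻¹ = [[1, 2], [−2, −3]], and M = P·diag(−2, 2)·P⁻¹.
Then M⁹ = P·diag(−512, 512)·P⁻¹ = [[1536, −1024], [−1024, 512]] · [[1, 2], [−2, −3]] = [[3584, 6144], [−2048, −3584]].

[[3584, 6144], [−2048, −3584]]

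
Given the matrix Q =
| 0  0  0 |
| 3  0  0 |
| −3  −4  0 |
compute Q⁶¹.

Q is strictly triangular, hence nilpotent: Q³ = 0, so Q⁶¹ = 0.

[[0, 0, 0], [0, 0, 0], [0, 0, 0]]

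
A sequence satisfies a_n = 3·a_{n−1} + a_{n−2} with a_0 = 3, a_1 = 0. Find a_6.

With companion matrix M = [[3, 1], [1, 0]], [a_n, a_{n−1}]ᵀ = M·[a_{n−1}, a_{n−2}]ᵀ, so [a_6, a_5]ᵀ = M⁵·[a_1, a_0]ᵀ.
M⁵ = [[360, 109], [109, 33]], giving [a_6, a_5]ᵀ = [[327], [99]].

327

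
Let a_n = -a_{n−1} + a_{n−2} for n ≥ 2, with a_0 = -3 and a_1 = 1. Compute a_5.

14

With companion matrix M = [[-1, 1], [1, 0]], [a_n, a_{n−1}]ᵀ = M·[a_{n−1}, a_{n−2}]ᵀ, so [a_5, a_4]ᵀ = M^4·[a_1, a_0]ᵀ.
M^4 = [[5, -3], [-3, 2]], giving [a_5, a_4]ᵀ = [[14], [-9]].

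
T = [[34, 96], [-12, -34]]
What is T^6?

[[64, 0], [0, 64]]

tr T = 0 and det T = -4, so the characteristic polynomial is λ² − (0)λ + (-4) with roots 2 and -2.
Eigenvectors give P = [[-3, -8], [1, 3]] with P⁻¹ = [[-3, -8], [1, 3]], and T = P·diag(2, -2)·P⁻¹.
Then T^6 = P·diag(64, 64)·P⁻¹ = [[-192, -512], [64, 192]] · [[-3, -8], [1, 3]] = [[64, 0], [0, 64]].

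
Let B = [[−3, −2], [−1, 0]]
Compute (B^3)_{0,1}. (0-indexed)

−22

B^2 = [[11, 6], [3, 2]]
B^3 = [[−39, −22], [−11, −6]]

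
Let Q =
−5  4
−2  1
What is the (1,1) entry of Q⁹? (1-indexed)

−39365

tr Q = −4 and det Q = 3, so the characteristic polynomial is λ² − (−4)λ + (3) with roots −1 and −3.
Eigenvectors give P = [[1, −2], [1, −1]] with P⁻¹ = [[−1, 2], [−1, 1]], and Q = P·diag(−1, −3)·P⁻¹.
Then Q⁹ = P·diag(−1, −19683)·P⁻¹ = [[−1, 39366], [−1, 19683]] · [[−1, 2], [−1, 1]] = [[−39365, 39364], [−19682, 19681]].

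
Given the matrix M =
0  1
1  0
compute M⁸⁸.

M² = I (check: tr M = 0 and det M = -1), so M⁸⁸ = I since 88 is even.

[[1, 0], [0, 1]]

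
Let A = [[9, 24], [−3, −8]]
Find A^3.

[[9, 24], [−3, −8]]

A² = A (a projection; rank 1, trace 1), so A^3 = A.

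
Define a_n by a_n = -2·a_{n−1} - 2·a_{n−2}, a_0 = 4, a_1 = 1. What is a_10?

With companion matrix B = [[-2, -2], [1, 0]], [a_n, a_{n−1}]ᵀ = B·[a_{n−1}, a_{n−2}]ᵀ, so [a_10, a_9]ᵀ = B⁹·[a_1, a_0]ᵀ.
B⁹ = [[-32, -32], [16, 0]], giving [a_10, a_9]ᵀ = [[-160], [16]].

-160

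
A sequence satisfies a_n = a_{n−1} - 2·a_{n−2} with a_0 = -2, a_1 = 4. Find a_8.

16

With companion matrix M = [[1, -2], [1, 0]], [a_n, a_{n−1}]ᵀ = M·[a_{n−1}, a_{n−2}]ᵀ, so [a_8, a_7]ᵀ = M⁷·[a_1, a_0]ᵀ.
M⁷ = [[-3, -14], [7, -10]], giving [a_8, a_7]ᵀ = [[16], [48]].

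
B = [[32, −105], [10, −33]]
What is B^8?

tr B = −1 and det B = −6, so the characteristic polynomial is λ² − (−1)λ + (−6) with roots 2 and −3.
Eigenvectors give P = [[7, 3], [2, 1]] with P⁻¹ = [[1, −3], [−2, 7]], and B = P·diag(2, −3)·P⁻¹.
Then B^8 = P·diag(256, 6561)·P⁻¹ = [[1792, 19683], [512, 6561]] · [[1, −3], [−2, 7]] = [[−37574, 132405], [−12610, 44391]].

[[−37574, 132405], [−12610, 44391]]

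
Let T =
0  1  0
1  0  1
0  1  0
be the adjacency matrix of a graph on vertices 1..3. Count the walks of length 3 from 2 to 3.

2

The number of length-3 walks from vertex 2 to vertex 3 is entry (2,3) of T³, where T is the adjacency matrix.
T² = [[1, 0, 1], [0, 2, 0], [1, 0, 1]]
T³ = [[0, 2, 0], [2, 0, 2], [0, 2, 0]]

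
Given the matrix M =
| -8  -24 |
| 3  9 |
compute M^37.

M² = M (a projection; rank 1, trace 1), so M^37 = M.

[[-8, -24], [3, 9]]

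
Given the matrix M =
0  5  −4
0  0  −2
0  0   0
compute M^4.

M is strictly triangular, hence nilpotent: M^3 = 0, so M^4 = 0.

[[0, 0, 0], [0, 0, 0], [0, 0, 0]]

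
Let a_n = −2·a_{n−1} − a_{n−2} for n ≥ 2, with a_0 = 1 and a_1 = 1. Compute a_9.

With companion matrix M = [[−2, −1], [1, 0]], [a_n, a_{n−1}]ᵀ = M·[a_{n−1}, a_{n−2}]ᵀ, so [a_9, a_8]ᵀ = M⁸·[a_1, a_0]ᵀ.
M⁸ = [[9, 8], [−8, −7]], giving [a_9, a_8]ᵀ = [[17], [−15]].

17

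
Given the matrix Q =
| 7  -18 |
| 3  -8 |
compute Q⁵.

[[67, -198], [33, -98]]

tr Q = -1 and det Q = -2, so the characteristic polynomial is λ² − (-1)λ + (-2) with roots 1 and -2.
Eigenvectors give P = [[-3, 2], [-1, 1]] with P⁻¹ = [[-1, 2], [-1, 3]], and Q = P·diag(1, -2)·P⁻¹.
Then Q⁵ = P·diag(1, -32)·P⁻¹ = [[-3, -64], [-1, -32]] · [[-1, 2], [-1, 3]] = [[67, -198], [33, -98]].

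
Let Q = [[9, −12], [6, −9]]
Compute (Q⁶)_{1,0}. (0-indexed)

tr Q = 0 and det Q = −9, so the characteristic polynomial is λ² − (0)λ + (−9) with roots 3 and −3.
Eigenvectors give P = [[2, 1], [1, 1]] with P⁻¹ = [[1, −1], [−1, 2]], and Q = P·diag(3, −3)·P⁻¹.
Then Q⁶ = P·diag(729, 729)·P⁻¹ = [[1458, 729], [729, 729]] · [[1, −1], [−1, 2]] = [[729, 0], [0, 729]].

0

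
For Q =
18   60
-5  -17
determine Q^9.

[[80268, 242340], [-20195, -61097]]

tr Q = 1 and det Q = -6, so the characteristic polynomial is λ² − (1)λ + (-6) with roots -2 and 3.
Eigenvectors give P = [[-3, -4], [1, 1]] with P⁻¹ = [[1, 4], [-1, -3]], and Q = P·diag(-2, 3)·P⁻¹.
Then Q^9 = P·diag(-512, 19683)·P⁻¹ = [[1536, -78732], [-512, 19683]] · [[1, 4], [-1, -3]] = [[80268, 242340], [-20195, -61097]].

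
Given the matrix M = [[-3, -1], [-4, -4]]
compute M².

[[13, 7], [28, 20]]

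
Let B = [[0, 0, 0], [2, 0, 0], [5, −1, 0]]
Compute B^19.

[[0, 0, 0], [0, 0, 0], [0, 0, 0]]

B is strictly triangular, hence nilpotent: B^3 = 0, so B^19 = 0.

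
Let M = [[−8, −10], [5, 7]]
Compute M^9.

tr M = −1 and det M = −6, so the characteristic polynomial is λ² − (−1)λ + (−6) with roots −3 and 2.
Eigenvectors give P = [[2, −1], [−1, 1]] with P⁻¹ = [[1, 1], [1, 2]], and M = P·diag(−3, 2)·P⁻¹.
Then M^9 = P·diag(−19683, 512)·P⁻¹ = [[−39366, −512], [19683, 512]] · [[1, 1], [1, 2]] = [[−39878, −40390], [20195, 20707]].

[[−39878, −40390], [20195, 20707]]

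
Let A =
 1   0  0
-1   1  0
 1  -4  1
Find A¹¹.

A = I + N where N = [[0, 0, 0], [-1, 0, 0], [1, -4, 0]] is strictly lower-triangular, so N³ = 0.
(I + N)¹¹ = I + 11·N + 55·N² = [[1, 0, 0], [-11, 1, 0], [231, -44, 1]].

[[1, 0, 0], [-11, 1, 0], [231, -44, 1]]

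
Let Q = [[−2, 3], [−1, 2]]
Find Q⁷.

Q² = I (check: tr Q = 0 and det Q = −1), so Q⁷ = Q since 7 is odd.

[[−2, 3], [−1, 2]]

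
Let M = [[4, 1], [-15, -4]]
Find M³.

M² = I (check: tr M = 0 and det M = -1), so M³ = M since 3 is odd.

[[4, 1], [-15, -4]]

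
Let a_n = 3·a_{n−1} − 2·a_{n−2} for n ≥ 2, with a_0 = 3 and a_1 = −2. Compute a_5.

−152

With companion matrix T = [[3, −2], [1, 0]], [a_n, a_{n−1}]ᵀ = T·[a_{n−1}, a_{n−2}]ᵀ, so [a_5, a_4]ᵀ = T⁴·[a_1, a_0]ᵀ.
T⁴ = [[31, −30], [15, −14]], giving [a_5, a_4]ᵀ = [[−152], [−72]].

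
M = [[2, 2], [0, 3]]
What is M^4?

[[16, 130], [0, 81]]

M^2 = [[4, 10], [0, 9]]
M^3 = [[8, 38], [0, 27]]
M^4 = [[16, 130], [0, 81]]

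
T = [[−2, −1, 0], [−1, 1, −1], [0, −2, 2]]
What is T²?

[[5, 1, 1], [1, 4, −3], [2, −6, 6]]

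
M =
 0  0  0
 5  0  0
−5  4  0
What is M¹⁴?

M is strictly triangular, hence nilpotent: M³ = 0, so M¹⁴ = 0.

[[0, 0, 0], [0, 0, 0], [0, 0, 0]]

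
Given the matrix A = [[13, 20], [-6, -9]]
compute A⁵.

tr A = 4 and det A = 3, so the characteristic polynomial is λ² − (4)λ + (3) with roots 1 and 3.
Eigenvectors give P = [[-5, -2], [3, 1]] with P⁻¹ = [[1, 2], [-3, -5]], and A = P·diag(1, 3)·P⁻¹.
Then A⁵ = P·diag(1, 243)·P⁻¹ = [[-5, -486], [3, 243]] · [[1, 2], [-3, -5]] = [[1453, 2420], [-726, -1209]].

[[1453, 2420], [-726, -1209]]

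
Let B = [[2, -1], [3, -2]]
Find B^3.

B² = I (check: tr B = 0 and det B = -1), so B^3 = B since 3 is odd.

[[2, -1], [3, -2]]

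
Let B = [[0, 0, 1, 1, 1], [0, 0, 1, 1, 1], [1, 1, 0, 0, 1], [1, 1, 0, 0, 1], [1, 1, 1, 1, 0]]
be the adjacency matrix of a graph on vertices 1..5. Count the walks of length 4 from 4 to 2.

16

The number of length-4 walks from vertex 4 to vertex 2 is entry (4,2) of B^4, where B is the adjacency matrix.
B^2 = [[3, 3, 1, 1, 2], [3, 3, 1, 1, 2], [1, 1, 3, 3, 2], [1, 1, 3, 3, 2], [2, 2, 2, 2, 4]]
B^3 = [[4, 4, 8, 8, 8], [4, 4, 8, 8, 8], [8, 8, 4, 4, 8], [8, 8, 4, 4, 8], [8, 8, 8, 8, 8]]
B^4 = [[24, 24, 16, 16, 24], [24, 24, 16, 16, 24], [16, 16, 24, 24, 24], [16, 16, 24, 24, 24], [24, 24, 24, 24, 32]]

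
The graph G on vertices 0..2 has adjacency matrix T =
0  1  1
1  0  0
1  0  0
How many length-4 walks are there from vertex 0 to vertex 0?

4

The number of length-4 walks from vertex 0 to vertex 0 is entry (0,0) of T⁴, where T is the adjacency matrix.
T² = [[2, 0, 0], [0, 1, 1], [0, 1, 1]]
T³ = [[0, 2, 2], [2, 0, 0], [2, 0, 0]]
T⁴ = [[4, 0, 0], [0, 2, 2], [0, 2, 2]]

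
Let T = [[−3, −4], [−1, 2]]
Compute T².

[[13, 4], [1, 8]]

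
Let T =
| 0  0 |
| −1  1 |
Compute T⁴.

T² = [[0, 0], [−1, 1]]
T³ = [[0, 0], [−1, 1]]
T⁴ = [[0, 0], [−1, 1]]

[[0, 0], [−1, 1]]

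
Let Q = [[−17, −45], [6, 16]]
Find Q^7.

[[−773, −1935], [258, 646]]

tr Q = −1 and det Q = −2, so the characteristic polynomial is λ² − (−1)λ + (−2) with roots −2 and 1.
Eigenvectors give P = [[−3, −5], [1, 2]] with P⁻¹ = [[−2, −5], [1, 3]], and Q = P·diag(−2, 1)·P⁻¹.
Then Q^7 = P·diag(−128, 1)·P⁻¹ = [[384, −5], [−128, 2]] · [[−2, −5], [1, 3]] = [[−773, −1935], [258, 646]].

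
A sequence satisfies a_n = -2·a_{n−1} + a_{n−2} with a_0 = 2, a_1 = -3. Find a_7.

With companion matrix C = [[-2, 1], [1, 0]], [a_n, a_{n−1}]ᵀ = C·[a_{n−1}, a_{n−2}]ᵀ, so [a_7, a_6]ᵀ = C⁶·[a_1, a_0]ᵀ.
C⁶ = [[169, -70], [-70, 29]], giving [a_7, a_6]ᵀ = [[-647], [268]].

-647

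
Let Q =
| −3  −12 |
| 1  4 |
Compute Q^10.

[[−3, −12], [1, 4]]

Q² = Q (a projection; rank 1, trace 1), so Q^10 = Q.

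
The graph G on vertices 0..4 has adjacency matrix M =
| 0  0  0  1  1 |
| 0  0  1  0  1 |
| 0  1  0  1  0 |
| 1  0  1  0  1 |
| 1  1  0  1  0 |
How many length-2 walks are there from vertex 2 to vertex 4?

The number of length-2 walks from vertex 2 to vertex 4 is entry (2,4) of M^2, where M is the adjacency matrix.
M^2 = [[2, 1, 1, 1, 1], [1, 2, 0, 2, 0], [1, 0, 2, 0, 2], [1, 2, 0, 3, 1], [1, 0, 2, 1, 3]]

2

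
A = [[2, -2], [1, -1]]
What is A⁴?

[[2, -2], [1, -1]]

A² = A (a projection; rank 1, trace 1), so A⁴ = A.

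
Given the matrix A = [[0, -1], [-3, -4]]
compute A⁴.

A² = [[3, 4], [12, 19]]
A³ = [[-12, -19], [-57, -88]]
A⁴ = [[57, 88], [264, 409]]

[[57, 88], [264, 409]]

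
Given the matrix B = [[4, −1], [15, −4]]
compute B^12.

[[1, 0], [0, 1]]

B² = I (check: tr B = 0 and det B = −1), so B^12 = I since 12 is even.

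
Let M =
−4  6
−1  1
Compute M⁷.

tr M = −3 and det M = 2, so the characteristic polynomial is λ² − (−3)λ + (2) with roots −2 and −1.
Eigenvectors give P = [[3, 2], [1, 1]] with P⁻¹ = [[1, −2], [−1, 3]], and M = P·diag(−2, −1)·P⁻¹.
Then M⁷ = P·diag(−128, −1)·P⁻¹ = [[−384, −2], [−128, −1]] · [[1, −2], [−1, 3]] = [[−382, 762], [−127, 253]].

[[−382, 762], [−127, 253]]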